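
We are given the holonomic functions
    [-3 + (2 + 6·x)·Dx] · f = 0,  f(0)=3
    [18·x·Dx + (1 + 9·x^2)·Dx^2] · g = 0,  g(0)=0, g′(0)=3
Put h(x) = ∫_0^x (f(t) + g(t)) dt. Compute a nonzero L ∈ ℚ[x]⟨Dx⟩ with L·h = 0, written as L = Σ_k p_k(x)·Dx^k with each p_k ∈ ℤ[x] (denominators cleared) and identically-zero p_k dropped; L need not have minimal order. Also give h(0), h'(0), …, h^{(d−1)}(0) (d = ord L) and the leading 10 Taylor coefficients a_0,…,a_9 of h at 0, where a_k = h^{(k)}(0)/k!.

L = (-36 - 270·x + 972·x^2 + 1458·x^3)·Dx^2 + (-33 - 144·x + 270·x^2 + 3888·x^3 + 5103·x^4)·Dx^3 + (-2 + 18·x + 108·x^2 + 324·x^3 + 1134·x^4 + 1458·x^5)·Dx^4  (order 4).
h: a_k = 0, 3, 15/4, -9/8, -63/64, -243/128, 29241/2560, -6561/1024, -2963385/114688, -938223/32768, …
ICs: h(0) = 0, h′(0) = 3, h′′(0) = 15/2, h′′′(0) = -27/4.

f: a_k = 3, 9/2, -27/8, 81/16, -1215/128, 5103/256, -45927/1024, 216513/2048, -8444007/32768, 42220035/65536, …
g: a_k = 0, 3, 0, -9, 0, 243/5, 0, -2187/7, 0, 2187, …
h₀=f+g: left-lcm gives L₀, ord ≤ 3.
∫: right-multiply L₀ by Dx.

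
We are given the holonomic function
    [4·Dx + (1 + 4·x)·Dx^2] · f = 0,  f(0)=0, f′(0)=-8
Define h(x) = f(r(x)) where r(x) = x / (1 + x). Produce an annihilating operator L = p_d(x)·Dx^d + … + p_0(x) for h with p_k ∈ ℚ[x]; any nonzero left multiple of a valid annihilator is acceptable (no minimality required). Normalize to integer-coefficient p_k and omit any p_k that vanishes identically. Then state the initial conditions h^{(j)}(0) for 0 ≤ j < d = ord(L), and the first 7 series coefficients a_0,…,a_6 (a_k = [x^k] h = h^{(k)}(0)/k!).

f: a_k = 0, -8, 16, -128/3, 128, -2048/5, 4096/3, …
Change of var in L_f (x↦r) gives L₀.
L = (6 + 10·x)·Dx + (1 + 6·x + 5·x^2)·Dx^2  (order 2).
h: a_k = 0, -8, 24, -248/3, 312, -6248/5, 5208, …
ICs: h(0) = 0, h′(0) = -8.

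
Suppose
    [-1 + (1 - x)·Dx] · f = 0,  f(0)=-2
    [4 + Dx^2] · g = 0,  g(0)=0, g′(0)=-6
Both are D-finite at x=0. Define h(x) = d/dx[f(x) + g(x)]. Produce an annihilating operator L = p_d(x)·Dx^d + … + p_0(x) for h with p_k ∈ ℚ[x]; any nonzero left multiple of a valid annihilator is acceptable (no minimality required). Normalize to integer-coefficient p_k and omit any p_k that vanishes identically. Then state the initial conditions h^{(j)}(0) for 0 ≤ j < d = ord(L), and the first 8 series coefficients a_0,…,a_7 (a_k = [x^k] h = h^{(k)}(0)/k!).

L = (64 - 32·x + 16·x^2) + (-20 + 36·x - 24·x^2 + 8·x^3)·Dx + (16 - 8·x + 4·x^2)·Dx^2 + (-5 + 9·x - 6·x^2 + 2·x^3)·Dx^3  (order 3).
h: a_k = -8, -4, 6, -8, -14, -12, -202/15, -16, …
ICs: h(0) = -8, h′(0) = -4, h′′(0) = 12.

f: a_k = -2, -2, -2, -2, -2, -2, -2, -2, …
g: a_k = 0, -6, 0, 4, 0, -4/5, 0, 8/105, …
L₀ := lclm(L_f,L_g); ord L₀ ≤ 1+2.
h=h₀': d/dx-closure on L₀ ⇒ L.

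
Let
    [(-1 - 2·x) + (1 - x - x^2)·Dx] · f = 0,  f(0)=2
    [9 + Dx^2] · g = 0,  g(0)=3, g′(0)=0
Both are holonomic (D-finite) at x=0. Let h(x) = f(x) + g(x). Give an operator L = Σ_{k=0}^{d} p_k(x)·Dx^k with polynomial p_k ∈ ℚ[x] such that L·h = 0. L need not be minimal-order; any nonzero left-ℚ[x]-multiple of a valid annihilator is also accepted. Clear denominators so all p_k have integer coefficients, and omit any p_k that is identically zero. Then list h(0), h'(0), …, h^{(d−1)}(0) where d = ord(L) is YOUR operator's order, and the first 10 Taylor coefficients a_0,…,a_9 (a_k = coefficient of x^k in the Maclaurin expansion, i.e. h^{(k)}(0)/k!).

f: a_k = 2, 2, 4, 6, 10, 16, 26, 42, 68, 110, …
g: a_k = 3, 0, -27/2, 0, 81/8, 0, -243/80, 0, 2187/4480, 0, …
L₀ := lclm(L_f,L_g); ord L₀ ≤ 1+2.
L = (243 + 432·x - 81·x^2 + 216·x^3 + 405·x^4 + 162·x^5) + (-117 + 225·x + 36·x^2 - 297·x^3 + 54·x^4 + 243·x^5 + 81·x^6)·Dx + (27 + 48·x - 9·x^2 + 24·x^3 + 45·x^4 + 18·x^5)·Dx^2 + (-13 + 25·x + 4·x^2 - 33·x^3 + 6·x^4 + 27·x^5 + 9·x^6)·Dx^3  (order 3).
h: a_k = 5, 2, -19/2, 6, 161/8, 16, 1837/80, 42, 306827/4480, 110, …
ICs: h(0) = 5, h′(0) = 2, h′′(0) = -19.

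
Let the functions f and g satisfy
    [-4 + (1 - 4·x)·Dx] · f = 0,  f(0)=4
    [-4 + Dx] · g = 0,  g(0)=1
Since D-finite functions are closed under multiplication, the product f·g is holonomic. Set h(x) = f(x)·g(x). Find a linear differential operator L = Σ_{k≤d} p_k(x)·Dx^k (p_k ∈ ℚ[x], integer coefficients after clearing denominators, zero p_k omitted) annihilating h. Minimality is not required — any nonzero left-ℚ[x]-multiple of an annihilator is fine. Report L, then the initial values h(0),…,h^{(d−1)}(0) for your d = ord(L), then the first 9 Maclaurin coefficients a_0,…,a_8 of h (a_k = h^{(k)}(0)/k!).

L = (8 - 16·x) + (-1 + 4·x)·Dx  (order 1).
h: a_k = 4, 32, 160, 2048/3, 8320/3, 166912/15, 2003968/45, 11223040/63, 224462848/315, …
ICs: h(0) = 4.

f: a_k = 4, 16, 64, 256, 1024, 4096, 16384, 65536, 262144, …
g: a_k = 1, 4, 8, 32/3, 32/3, 128/15, 256/45, 1024/315, 512/315, …
h₀=f·g: eliminate ⇒ L₀, order ≤ 1·1.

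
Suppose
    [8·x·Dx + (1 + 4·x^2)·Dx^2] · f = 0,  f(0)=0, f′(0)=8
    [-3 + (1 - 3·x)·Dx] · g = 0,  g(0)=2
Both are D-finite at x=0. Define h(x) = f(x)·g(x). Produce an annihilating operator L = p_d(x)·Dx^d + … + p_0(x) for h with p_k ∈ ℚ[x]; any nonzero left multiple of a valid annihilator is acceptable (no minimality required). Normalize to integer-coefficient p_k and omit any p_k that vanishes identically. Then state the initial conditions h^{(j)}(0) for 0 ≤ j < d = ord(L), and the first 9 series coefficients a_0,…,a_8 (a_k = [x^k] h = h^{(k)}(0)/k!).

f: a_k = 0, 8, 0, -32/3, 0, 128/5, 0, -512/7, 0, …
g: a_k = 2, 6, 18, 54, 162, 486, 1458, 4374, 13122, …
L₀ := L_f ⊗_s L_g (sym. prod.), ord ≤ 2.
L = 24·x + (6 - 8·x + 48·x^2)·Dx + (-1 + 3·x - 4·x^2 + 12·x^3)·Dx^2  (order 2).
h: a_k = 0, 16, 48, 368/3, 368, 5776/5, 17328/5, 358768/35, 1076304/35, …
ICs: h(0) = 0, h′(0) = 16.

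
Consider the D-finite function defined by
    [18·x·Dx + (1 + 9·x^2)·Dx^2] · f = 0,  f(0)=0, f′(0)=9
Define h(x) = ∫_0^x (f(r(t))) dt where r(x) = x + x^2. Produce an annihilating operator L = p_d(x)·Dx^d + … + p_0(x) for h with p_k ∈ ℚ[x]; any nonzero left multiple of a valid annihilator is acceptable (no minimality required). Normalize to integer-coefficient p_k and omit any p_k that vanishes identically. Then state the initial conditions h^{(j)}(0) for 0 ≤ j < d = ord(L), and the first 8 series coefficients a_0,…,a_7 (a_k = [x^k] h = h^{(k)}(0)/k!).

f: a_k = 0, 9, 0, -27, 0, 729/5, 0, -6561/7, …
L₀ from L_f via x↦r, Dx↦r'^{-1}Dx.
h=∫h₀ ⇒ L = L₀·Dx.
L = (-2 + 18·x + 72·x^2 + 108·x^3 + 54·x^4)·Dx^2 + (1 + 2·x + 9·x^2 + 36·x^3 + 45·x^4 + 18·x^5)·Dx^3  (order 3).
h: a_k = 0, 0, 9/2, 3, -27/4, -81/5, 54/5, 702/7, …
ICs: h(0) = 0, h′(0) = 0, h′′(0) = 9.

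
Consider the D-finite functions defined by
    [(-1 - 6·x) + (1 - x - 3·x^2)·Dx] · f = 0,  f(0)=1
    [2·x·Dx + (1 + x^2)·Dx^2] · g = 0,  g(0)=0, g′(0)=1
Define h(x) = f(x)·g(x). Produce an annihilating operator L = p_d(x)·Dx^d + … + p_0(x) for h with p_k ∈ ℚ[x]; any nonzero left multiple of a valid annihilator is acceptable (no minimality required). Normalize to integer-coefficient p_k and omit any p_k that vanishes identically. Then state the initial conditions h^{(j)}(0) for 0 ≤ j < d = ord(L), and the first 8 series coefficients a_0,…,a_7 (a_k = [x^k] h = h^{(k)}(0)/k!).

L = (6 + 2·x + 18·x^2) + (2 + 10·x + 4·x^2 + 18·x^3)·Dx + (-1 + x + 2·x^2 + x^3 + 3·x^4)·Dx^2  (order 2).
h: a_k = 0, 1, 1, 11/3, 20/3, 268/15, 568/15, 9589/105, …
ICs: h(0) = 0, h′(0) = 1.

f: a_k = 1, 1, 4, 7, 19, 40, 97, 217, …
g: a_k = 0, 1, 0, -1/3, 0, 1/5, 0, -1/7, …
L₀ := L_f ⊗_s L_g (sym. prod.), ord ≤ 2.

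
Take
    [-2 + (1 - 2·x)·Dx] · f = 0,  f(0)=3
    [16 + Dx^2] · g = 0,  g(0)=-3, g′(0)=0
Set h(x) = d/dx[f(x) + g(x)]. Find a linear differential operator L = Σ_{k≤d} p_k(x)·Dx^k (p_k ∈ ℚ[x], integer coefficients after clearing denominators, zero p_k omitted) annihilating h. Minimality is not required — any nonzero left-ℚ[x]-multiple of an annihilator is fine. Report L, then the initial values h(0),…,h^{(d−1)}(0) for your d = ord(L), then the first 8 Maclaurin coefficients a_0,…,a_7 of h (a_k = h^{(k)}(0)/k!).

L = (512 - 512·x + 512·x^2) + (-80 + 288·x - 384·x^2 + 256·x^3)·Dx + (32 - 32·x + 32·x^2)·Dx^2 + (-5 + 18·x - 24·x^2 + 16·x^3)·Dx^3  (order 3).
h: a_k = 6, 72, 72, 64, 480, 6272/5, 2688, 641024/105, …
ICs: h(0) = 6, h′(0) = 72, h′′(0) = 144.

f: a_k = 3, 6, 12, 24, 48, 96, 192, 384, …
g: a_k = -3, 0, 24, 0, -32, 0, 256/15, 0, …
h₀=f+g: left-lcm gives L₀, ord ≤ 3.
h=h₀': d/dx-closure on L₀ ⇒ L.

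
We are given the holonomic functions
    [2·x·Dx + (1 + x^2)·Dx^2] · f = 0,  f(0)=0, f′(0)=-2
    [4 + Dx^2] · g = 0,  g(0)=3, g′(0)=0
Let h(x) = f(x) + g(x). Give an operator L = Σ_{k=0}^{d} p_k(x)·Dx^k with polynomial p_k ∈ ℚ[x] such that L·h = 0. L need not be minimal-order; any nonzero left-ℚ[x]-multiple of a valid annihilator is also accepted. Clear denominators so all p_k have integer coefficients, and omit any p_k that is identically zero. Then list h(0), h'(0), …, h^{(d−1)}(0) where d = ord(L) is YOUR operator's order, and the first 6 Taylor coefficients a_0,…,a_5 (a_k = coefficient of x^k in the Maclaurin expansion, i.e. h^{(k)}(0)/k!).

f: a_k = 0, -2, 0, 2/3, 0, -2/5, …
g: a_k = 3, 0, -6, 0, 2, 0, …
f+g: L₀ = lclm(L_f,L_g), ord ≤ 2+2.
L = (-32·x + 80·x^3 + 16·x^5)·Dx + (4 + 32·x^2 + 36·x^4 + 8·x^6)·Dx^2 + (-8·x + 20·x^3 + 4·x^5)·Dx^3 + (1 + 8·x^2 + 9·x^4 + 2·x^6)·Dx^4  (order 4).
h: a_k = 3, -2, -6, 2/3, 2, -2/5, …
ICs: h(0) = 3, h′(0) = -2, h′′(0) = -12, h′′′(0) = 4.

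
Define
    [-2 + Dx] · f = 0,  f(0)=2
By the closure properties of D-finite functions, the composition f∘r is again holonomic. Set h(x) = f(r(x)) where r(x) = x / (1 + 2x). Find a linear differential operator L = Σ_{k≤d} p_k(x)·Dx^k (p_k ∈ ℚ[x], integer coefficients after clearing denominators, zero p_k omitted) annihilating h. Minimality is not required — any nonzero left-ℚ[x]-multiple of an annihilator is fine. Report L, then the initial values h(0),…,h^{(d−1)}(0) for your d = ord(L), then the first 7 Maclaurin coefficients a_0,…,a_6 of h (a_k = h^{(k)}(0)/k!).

L = -2 + (1 + 4·x + 4·x^2)·Dx  (order 1).
h: a_k = 2, 4, -4, 8/3, 4/3, -152/15, 1208/45, …
ICs: h(0) = 2.

f: a_k = 2, 4, 4, 8/3, 4/3, 8/15, 8/45, …
Substitute x→r, Dx→(1/r')Dx; clear ⇒ L₀.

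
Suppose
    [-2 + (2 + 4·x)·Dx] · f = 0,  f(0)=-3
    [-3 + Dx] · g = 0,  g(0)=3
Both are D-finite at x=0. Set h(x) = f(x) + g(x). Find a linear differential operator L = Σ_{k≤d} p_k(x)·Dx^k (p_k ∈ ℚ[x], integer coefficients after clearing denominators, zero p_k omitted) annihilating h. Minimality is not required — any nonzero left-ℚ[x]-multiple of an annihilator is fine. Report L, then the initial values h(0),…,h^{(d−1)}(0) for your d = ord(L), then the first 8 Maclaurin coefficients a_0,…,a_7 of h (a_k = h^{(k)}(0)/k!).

f: a_k = -3, -3, 3/2, -3/2, 15/8, -21/8, 63/16, -99/16, …
g: a_k = 3, 9, 27/2, 27/2, 81/8, 243/40, 243/80, 729/560, …
h₀=f+g: left-lcm gives L₀, ord ≤ 2.
L = (6 + 9·x) + (-5 - 18·x - 18·x^2)·Dx + (1 + 5·x + 6·x^2)·Dx^2  (order 2).
h: a_k = 0, 6, 15, 12, 12, 69/20, 279/40, -171/35, …
ICs: h(0) = 0, h′(0) = 6.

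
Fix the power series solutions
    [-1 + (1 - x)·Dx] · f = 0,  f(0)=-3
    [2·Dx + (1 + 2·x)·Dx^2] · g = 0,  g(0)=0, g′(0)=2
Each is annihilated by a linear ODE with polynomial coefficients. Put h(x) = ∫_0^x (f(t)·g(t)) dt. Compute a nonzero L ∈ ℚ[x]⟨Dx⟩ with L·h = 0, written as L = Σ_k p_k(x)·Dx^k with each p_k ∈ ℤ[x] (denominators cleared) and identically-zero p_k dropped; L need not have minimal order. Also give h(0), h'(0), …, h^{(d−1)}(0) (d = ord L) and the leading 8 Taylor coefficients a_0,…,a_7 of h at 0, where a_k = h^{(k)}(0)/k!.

f: a_k = -3, -3, -3, -3, -3, -3, -3, -3, …
g: a_k = 0, 2, -2, 8/3, -4, 32/5, -32/3, 128/7, …
f·g: L₀ = L_f ⊗_s L_g, ord ≤ 1·2.
h=∫h₀ ⇒ L = L₀·Dx.
L = 2·Dx + 6·x·Dx^2 + (-1 - x + 2·x^2)·Dx^3  (order 3).
h: a_k = 0, 0, -3, 0, -2, 4/5, -38/15, 12/5, …
ICs: h(0) = 0, h′(0) = 0, h′′(0) = -6.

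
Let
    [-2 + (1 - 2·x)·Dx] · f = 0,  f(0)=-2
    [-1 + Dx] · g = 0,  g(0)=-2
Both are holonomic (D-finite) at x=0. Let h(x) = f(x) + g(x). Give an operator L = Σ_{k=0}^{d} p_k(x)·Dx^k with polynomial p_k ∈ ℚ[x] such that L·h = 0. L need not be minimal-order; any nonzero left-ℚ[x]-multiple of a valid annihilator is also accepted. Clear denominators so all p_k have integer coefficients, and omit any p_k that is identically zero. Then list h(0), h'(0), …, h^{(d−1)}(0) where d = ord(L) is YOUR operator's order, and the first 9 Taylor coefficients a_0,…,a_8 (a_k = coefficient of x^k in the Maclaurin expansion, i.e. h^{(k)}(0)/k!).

L = (-6 - 4·x) + (7 + 4·x - 4·x^2)·Dx + (-1 + 4·x^2)·Dx^2  (order 2).
h: a_k = -4, -6, -9, -49/3, -385/12, -3841/60, -46081/360, -645121/2520, -10321921/20160, …
ICs: h(0) = -4, h′(0) = -6.

f: a_k = -2, -4, -8, -16, -32, -64, -128, -256, -512, …
g: a_k = -2, -2, -1, -1/3, -1/12, -1/60, -1/360, -1/2520, -1/20160, …
f+g: L₀ = lclm(L_f,L_g), ord ≤ 1+1.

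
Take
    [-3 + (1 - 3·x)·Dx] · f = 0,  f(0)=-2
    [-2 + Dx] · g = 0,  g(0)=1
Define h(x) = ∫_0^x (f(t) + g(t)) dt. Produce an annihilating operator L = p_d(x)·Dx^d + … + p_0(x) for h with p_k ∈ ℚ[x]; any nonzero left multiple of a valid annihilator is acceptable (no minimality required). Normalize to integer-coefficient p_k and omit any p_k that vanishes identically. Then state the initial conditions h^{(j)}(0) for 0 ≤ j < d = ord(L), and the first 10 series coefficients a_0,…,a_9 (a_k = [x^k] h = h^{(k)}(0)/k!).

f: a_k = -2, -6, -18, -54, -162, -486, -1458, -4374, -13122, -39366, …
g: a_k = 1, 2, 2, 4/3, 2/3, 4/15, 4/45, 8/315, 2/315, 4/2835, …
Weyl lclm of L_f,L_g ⇒ L₀ (ord ≤ 2).
h=∫h₀ ⇒ L = L₀·Dx.
L = (-24 - 36·x)·Dx + (14 + 24·x - 36·x^2)·Dx^2 + (-1 - 3·x + 18·x^2)·Dx^3  (order 3).
h: a_k = 0, -1, -2, -16/3, -79/6, -484/15, -3643/45, -65606/315, -688901/1260, -4133428/2835, …
ICs: h(0) = 0, h′(0) = -1, h′′(0) = -4.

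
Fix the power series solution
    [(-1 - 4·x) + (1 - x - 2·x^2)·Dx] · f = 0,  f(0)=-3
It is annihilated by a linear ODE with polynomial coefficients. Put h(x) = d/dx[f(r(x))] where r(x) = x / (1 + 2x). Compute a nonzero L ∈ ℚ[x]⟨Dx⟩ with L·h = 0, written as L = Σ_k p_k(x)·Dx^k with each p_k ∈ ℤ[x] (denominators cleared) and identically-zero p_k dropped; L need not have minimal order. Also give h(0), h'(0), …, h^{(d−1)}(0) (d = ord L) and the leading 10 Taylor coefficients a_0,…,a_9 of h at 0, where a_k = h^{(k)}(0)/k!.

f: a_k = -3, -3, -9, -15, -33, -63, -129, -255, -513, -1023, …
f∘r: x↦r, Dx↦Dx/r' in L_f ⇒ L₀.
Differentiate: ansatz ord ≤ ord L₀ ⇒ L.
L = 2 + (-1 - 11·x - 36·x^2 - 36·x^3)·Dx  (order 1).
h: a_k = -3, -6, 27, -108, 405, -1458, 5103, -17496, 59049, -196830, …
ICs: h(0) = -3.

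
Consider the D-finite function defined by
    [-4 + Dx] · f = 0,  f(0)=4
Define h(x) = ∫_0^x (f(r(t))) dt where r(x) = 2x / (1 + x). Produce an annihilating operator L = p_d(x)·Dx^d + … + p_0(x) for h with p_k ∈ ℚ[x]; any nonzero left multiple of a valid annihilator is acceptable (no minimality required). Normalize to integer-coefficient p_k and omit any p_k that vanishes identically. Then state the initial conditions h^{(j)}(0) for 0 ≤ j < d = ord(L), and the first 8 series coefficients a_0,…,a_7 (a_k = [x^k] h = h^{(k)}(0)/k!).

L = -8·Dx + (1 + 2·x + x^2)·Dx^2  (order 2).
h: a_k = 0, 4, 16, 32, 88/3, 32/15, -176/15, 736/315, …
ICs: h(0) = 0, h′(0) = 4.

f: a_k = 4, 16, 32, 128/3, 128/3, 512/15, 1024/45, 4096/315, …
h₀=f(r): pull back L_f along r ⇒ L₀.
h=∫h₀ ⇒ L = L₀·Dx.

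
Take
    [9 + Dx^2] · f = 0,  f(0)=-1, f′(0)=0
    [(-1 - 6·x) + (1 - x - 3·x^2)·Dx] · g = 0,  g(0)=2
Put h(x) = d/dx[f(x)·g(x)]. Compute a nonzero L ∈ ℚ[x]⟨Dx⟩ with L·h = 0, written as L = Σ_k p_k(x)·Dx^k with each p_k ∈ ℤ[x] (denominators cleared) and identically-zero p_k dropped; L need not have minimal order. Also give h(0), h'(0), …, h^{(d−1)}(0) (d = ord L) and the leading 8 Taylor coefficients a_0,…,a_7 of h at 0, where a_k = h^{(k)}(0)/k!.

L = (-15 - 54·x - 135·x^2 + 162·x^3 + 243·x^4) + (6·x + 54·x^2 + 108·x^3)·Dx + (1 - 4·x - 9·x^2 + 18·x^3 + 27·x^4)·Dx^2  (order 2).
h: a_k = -2, 2, -15, -35, -475/4, -5757/20, -33383/40, -118037/56, …
ICs: h(0) = -2, h′(0) = 2.

f: a_k = -1, 0, 9/2, 0, -27/8, 0, 81/80, 0, …
g: a_k = 2, 2, 8, 14, 38, 80, 194, 434, …
Product ⇒ symmetric product L₀, ord ≤ 2.
h₀' ⇒ L via d/dx closure of L₀.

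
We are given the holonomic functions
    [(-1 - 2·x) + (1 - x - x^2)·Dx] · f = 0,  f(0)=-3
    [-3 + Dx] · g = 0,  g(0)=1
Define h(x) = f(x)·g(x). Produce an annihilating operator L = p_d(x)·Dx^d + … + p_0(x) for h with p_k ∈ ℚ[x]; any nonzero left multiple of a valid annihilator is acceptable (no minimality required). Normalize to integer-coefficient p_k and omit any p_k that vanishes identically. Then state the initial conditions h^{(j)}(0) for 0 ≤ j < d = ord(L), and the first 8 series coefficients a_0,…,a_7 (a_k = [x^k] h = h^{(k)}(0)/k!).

L = (4 - x - 3·x^2) + (-1 + x + x^2)·Dx  (order 1).
h: a_k = -3, -12, -57/2, -54, -741/8, -1527/10, -19869/80, -56331/140, …
ICs: h(0) = -3.

f: a_k = -3, -3, -6, -9, -15, -24, -39, -63, …
g: a_k = 1, 3, 9/2, 9/2, 27/8, 81/40, 81/80, 243/560, …
Product ⇒ symmetric product L₀, ord ≤ 1.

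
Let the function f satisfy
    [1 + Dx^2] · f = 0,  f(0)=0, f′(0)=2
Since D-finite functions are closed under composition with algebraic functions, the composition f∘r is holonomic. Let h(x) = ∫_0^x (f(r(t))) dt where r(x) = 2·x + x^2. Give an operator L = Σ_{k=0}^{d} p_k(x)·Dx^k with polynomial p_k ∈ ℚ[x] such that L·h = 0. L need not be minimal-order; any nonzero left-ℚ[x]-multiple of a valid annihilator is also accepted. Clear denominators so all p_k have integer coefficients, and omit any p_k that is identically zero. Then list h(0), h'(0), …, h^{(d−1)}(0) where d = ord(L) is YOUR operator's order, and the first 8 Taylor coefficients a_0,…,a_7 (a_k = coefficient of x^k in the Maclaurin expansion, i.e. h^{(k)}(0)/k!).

f: a_k = 0, 2, 0, -1/3, 0, 1/60, 0, -1/2520, …
L₀ from L_f via x↦r, Dx↦r'^{-1}Dx.
∫: right-multiply L₀ by Dx.
L = (4 + 12·x + 12·x^2 + 4·x^3)·Dx - Dx^2 + (1 + x)·Dx^3  (order 3).
h: a_k = 0, 0, 2, 2/3, -2/3, -4/5, -11/45, 1/7, …
ICs: h(0) = 0, h′(0) = 0, h′′(0) = 4.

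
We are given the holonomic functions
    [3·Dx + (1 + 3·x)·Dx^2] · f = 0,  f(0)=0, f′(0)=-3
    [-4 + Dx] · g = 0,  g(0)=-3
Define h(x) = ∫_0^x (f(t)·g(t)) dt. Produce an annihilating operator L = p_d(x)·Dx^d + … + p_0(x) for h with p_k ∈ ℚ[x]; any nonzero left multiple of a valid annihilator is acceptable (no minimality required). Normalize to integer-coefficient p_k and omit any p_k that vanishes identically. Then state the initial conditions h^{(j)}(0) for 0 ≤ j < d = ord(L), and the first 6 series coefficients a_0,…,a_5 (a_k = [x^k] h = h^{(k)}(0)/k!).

f: a_k = 0, -3, 9/2, -9, 81/4, -243/5, …
g: a_k = -3, -12, -24, -32, -32, -128/5, …
f·g: L₀ = L_f ⊗_s L_g, ord ≤ 2·1.
Integrate: L := L₀·Dx.
L = (4 + 48·x)·Dx + (-5 - 24·x)·Dx^2 + (1 + 3·x)·Dx^3  (order 3).
h: a_k = 0, 0, 9/2, 15/2, 45/4, 141/20, …
ICs: h(0) = 0, h′(0) = 0, h′′(0) = 9.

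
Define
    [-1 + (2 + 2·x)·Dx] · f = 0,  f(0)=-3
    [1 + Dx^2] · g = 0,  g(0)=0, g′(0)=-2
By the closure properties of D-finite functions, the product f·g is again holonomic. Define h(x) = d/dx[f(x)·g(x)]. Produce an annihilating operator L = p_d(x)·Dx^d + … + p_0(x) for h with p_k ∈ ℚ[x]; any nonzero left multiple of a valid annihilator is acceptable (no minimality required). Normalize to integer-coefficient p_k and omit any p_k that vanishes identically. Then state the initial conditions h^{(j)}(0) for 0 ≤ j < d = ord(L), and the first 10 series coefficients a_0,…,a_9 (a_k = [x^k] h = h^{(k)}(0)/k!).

L = (53 + 144·x + 136·x^2 + 64·x^3 + 16·x^4) + (-4 - 36·x - 48·x^2 - 16·x^3)·Dx + (28 + 88·x + 108·x^2 + 64·x^3 + 16·x^4)·Dx^2  (order 2).
h: a_k = 6, 6, -21/4, -1/2, -19/64, 243/320, -983/1536, 7727/13440, -185275/344064, 1568353/3096576, …
ICs: h(0) = 6, h′(0) = 6.

f: a_k = -3, -3/2, 3/8, -3/16, 15/128, -21/256, 63/1024, -99/2048, 1287/32768, -2145/65536, …
g: a_k = 0, -2, 0, 1/3, 0, -1/60, 0, 1/2520, 0, -1/181440, …
Product ⇒ symmetric product L₀, ord ≤ 2.
h=h₀': d/dx-closure on L₀ ⇒ L.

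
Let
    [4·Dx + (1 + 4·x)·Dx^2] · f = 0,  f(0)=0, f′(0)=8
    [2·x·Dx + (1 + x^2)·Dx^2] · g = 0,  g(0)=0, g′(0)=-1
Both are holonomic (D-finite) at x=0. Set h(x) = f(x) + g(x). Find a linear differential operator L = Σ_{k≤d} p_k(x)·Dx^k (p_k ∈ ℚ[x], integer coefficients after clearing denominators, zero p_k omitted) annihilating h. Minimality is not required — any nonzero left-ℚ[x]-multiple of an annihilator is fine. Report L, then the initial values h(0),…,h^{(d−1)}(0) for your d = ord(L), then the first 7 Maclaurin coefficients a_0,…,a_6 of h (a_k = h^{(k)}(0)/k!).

L = (-4 - 48·x + 12·x^2 + 16·x^3)·Dx + (-17 - 8·x - 45·x^2 + 24·x^3 + 32·x^4)·Dx^2 + (-2 - 7·x + 4·x^2 + x^3 + 6·x^4 + 8·x^5)·Dx^3  (order 3).
h: a_k = 0, 7, -16, 43, -128, 2047/5, -4096/3, …
ICs: h(0) = 0, h′(0) = 7, h′′(0) = -32.

f: a_k = 0, 8, -16, 128/3, -128, 2048/5, -4096/3, …
g: a_k = 0, -1, 0, 1/3, 0, -1/5, 0, …
Weyl lclm of L_f,L_g ⇒ L₀ (ord ≤ 4).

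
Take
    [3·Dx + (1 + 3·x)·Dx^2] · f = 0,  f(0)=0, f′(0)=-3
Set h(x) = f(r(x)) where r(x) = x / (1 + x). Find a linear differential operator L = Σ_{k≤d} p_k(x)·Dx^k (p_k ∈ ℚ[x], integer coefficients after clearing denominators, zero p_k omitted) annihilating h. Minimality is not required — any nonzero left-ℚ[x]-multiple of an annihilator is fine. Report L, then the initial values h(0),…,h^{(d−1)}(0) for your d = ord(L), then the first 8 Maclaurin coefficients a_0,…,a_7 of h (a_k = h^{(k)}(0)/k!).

f: a_k = 0, -3, 9/2, -9, 81/4, -243/5, 243/2, -2187/7, …
f∘r: x↦r, Dx↦Dx/r' in L_f ⇒ L₀.
L = (5 + 8·x)·Dx + (1 + 5·x + 4·x^2)·Dx^2  (order 2).
h: a_k = 0, -3, 15/2, -21, 255/4, -1023/5, 1365/2, -16383/7, …
ICs: h(0) = 0, h′(0) = -3.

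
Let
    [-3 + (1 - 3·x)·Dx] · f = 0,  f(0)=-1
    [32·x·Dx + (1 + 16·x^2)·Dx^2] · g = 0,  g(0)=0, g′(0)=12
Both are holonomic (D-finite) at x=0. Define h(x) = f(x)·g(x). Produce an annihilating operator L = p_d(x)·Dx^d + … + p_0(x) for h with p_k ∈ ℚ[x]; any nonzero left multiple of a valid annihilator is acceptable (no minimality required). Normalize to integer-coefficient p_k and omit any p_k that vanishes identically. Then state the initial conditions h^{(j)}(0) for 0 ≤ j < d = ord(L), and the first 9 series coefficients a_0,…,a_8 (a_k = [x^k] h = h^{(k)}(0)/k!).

L = 96·x + (6 - 32·x + 192·x^2)·Dx + (-1 + 3·x - 16·x^2 + 48·x^3)·Dx^2  (order 2).
h: a_k = 0, -12, -36, -44, -132, -5052/5, -15156/5, -72516/35, -217548/35, …
ICs: h(0) = 0, h′(0) = -12.

f: a_k = -1, -3, -9, -27, -81, -243, -729, -2187, -6561, …
g: a_k = 0, 12, 0, -64, 0, 3072/5, 0, -49152/7, 0, …
Product ⇒ symmetric product L₀, ord ≤ 2.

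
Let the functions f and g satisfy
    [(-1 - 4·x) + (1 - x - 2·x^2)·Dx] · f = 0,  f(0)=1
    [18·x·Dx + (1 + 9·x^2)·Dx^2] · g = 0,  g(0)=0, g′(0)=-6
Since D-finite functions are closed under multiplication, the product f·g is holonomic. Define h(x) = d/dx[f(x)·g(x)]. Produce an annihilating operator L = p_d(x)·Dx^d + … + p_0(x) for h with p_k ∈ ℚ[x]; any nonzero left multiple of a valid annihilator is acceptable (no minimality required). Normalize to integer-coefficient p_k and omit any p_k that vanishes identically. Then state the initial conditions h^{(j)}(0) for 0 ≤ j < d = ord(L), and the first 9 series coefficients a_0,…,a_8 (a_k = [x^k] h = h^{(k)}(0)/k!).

f: a_k = 1, 1, 3, 5, 11, 21, 43, 85, 171, …
g: a_k = 0, -6, 0, 18, 0, -486/5, 0, 4374/7, 0, …
Product ⇒ symmetric product L₀, ord ≤ 2.
Differentiate: ansatz ord ≤ ord L₀ ⇒ L.
L = (-30 + 2106·x^2 + 3888·x^3 + 11664·x^4) + (15 + 78·x + 27·x^2 + 306·x^3 + 3888·x^4 + 7776·x^5)·Dx + (-2 - 7·x - 59·x^2 + 9·x^3 - 261·x^4 + 648·x^5 + 972·x^6)·Dx^2  (order 2).
h: a_k = -6, -12, 0, -48, -546, -3996/5, 9564/5, 384/7, -1203498/35, …
ICs: h(0) = -6, h′(0) = -12.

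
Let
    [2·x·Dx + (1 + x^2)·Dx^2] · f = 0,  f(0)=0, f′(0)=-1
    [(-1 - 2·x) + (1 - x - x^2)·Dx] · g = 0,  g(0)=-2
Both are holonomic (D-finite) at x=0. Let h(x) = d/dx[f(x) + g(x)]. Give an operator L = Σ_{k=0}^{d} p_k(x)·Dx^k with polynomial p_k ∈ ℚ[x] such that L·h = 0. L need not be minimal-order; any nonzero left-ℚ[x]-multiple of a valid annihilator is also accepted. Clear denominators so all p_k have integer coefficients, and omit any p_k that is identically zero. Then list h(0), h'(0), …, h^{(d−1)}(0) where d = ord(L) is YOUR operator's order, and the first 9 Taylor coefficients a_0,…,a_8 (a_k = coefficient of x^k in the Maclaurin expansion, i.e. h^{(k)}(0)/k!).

f: a_k = 0, -1, 0, 1/3, 0, -1/5, 0, 1/7, 0, …
g: a_k = -2, -2, -4, -6, -10, -16, -26, -42, -68, …
Sum ⇒ L₀ = lclm(L_f,L_g) in ℚ(x)⟨Dx⟩.
h₀' ⇒ L via d/dx closure of L₀.
L = (4 - 16·x - 64·x^2 - 72·x^3 - 66·x^4 - 6·x^6) + (-10 - 24·x - 28·x^2 - 60·x^3 - 65·x^4 - 50·x^5 - 3·x^6 - 6·x^7)·Dx + (2 + 2·x + 2·x^2 - 8·x^3 - 5·x^4 - 11·x^5 - 6·x^6 - x^7 - x^8)·Dx^2  (order 2).
h: a_k = -3, -8, -17, -40, -81, -156, -293, -544, -991, …
ICs: h(0) = -3, h′(0) = -8.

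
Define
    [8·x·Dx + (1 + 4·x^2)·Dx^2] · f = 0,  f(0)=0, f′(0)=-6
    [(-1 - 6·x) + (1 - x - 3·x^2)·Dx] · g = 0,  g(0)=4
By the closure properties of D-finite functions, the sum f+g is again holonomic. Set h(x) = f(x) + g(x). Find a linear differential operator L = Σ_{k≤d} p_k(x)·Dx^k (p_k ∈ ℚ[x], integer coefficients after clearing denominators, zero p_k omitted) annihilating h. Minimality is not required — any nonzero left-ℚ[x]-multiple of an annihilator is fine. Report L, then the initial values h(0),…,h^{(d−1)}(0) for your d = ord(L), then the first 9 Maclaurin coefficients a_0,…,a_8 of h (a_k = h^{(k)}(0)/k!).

f: a_k = 0, -6, 0, 8, 0, -96/5, 0, 384/7, 0, …
g: a_k = 4, 4, 16, 28, 76, 160, 388, 868, 2032, …
Sum ⇒ L₀ = lclm(L_f,L_g) in ℚ(x)⟨Dx⟩.
L = (32 - 128·x - 1488·x^2 - 2880·x^3 - 8424·x^4 - 2592·x^6)·Dx + (-25 - 160·x - 214·x^2 - 1188·x^3 - 2628·x^4 - 6264·x^5 - 432·x^6 - 2592·x^7)·Dx^2 + (4 + 9·x + 54·x^2 - 66·x^3 - x^4 - 444·x^5 - 720·x^6 - 144·x^7 - 432·x^8)·Dx^3  (order 3).
h: a_k = 4, -2, 16, 36, 76, 704/5, 388, 6460/7, 2032, …
ICs: h(0) = 4, h′(0) = -2, h′′(0) = 32.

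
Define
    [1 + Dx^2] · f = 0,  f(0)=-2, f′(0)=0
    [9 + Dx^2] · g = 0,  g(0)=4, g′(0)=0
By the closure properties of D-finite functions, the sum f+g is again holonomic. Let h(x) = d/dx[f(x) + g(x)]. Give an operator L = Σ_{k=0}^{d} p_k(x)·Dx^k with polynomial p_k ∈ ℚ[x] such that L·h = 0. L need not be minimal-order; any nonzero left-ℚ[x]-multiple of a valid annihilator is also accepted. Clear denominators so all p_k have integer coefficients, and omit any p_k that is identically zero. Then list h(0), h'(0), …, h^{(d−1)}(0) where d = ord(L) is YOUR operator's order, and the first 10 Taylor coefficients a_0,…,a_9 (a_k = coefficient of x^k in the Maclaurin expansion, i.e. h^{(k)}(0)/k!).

f: a_k = -2, 0, 1, 0, -1/12, 0, 1/360, 0, -1/20160, 0, …
g: a_k = 4, 0, -18, 0, 27/2, 0, -81/20, 0, 729/1120, 0, …
h₀=f+g: left-lcm gives L₀, ord ≤ 4.
Differentiate: ansatz ord ≤ ord L₀ ⇒ L.
L = 9 + 10·Dx^2 + Dx^4  (order 4).
h: a_k = 0, -34, 0, 161/3, 0, -1457/60, 0, 13121/2520, 0, -16871/25920, …
ICs: h(0) = 0, h′(0) = -34, h′′(0) = 0, h′′′(0) = 322.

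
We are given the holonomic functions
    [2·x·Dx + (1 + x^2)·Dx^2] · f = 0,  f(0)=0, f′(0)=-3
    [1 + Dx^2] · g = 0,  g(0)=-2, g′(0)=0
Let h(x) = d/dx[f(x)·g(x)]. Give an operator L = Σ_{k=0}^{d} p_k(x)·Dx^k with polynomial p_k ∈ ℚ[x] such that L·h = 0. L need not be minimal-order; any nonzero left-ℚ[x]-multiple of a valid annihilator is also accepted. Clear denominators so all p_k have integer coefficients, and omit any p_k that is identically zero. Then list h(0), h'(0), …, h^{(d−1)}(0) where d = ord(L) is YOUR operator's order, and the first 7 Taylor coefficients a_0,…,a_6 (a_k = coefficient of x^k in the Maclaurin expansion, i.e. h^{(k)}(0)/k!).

L = (110 + 294·x^2 + 461·x^4 + 96·x^6 + 12·x^8 + 2·x^10 + x^12) + (68·x + 284·x^3 + 280·x^5 + 80·x^7 + 20·x^9 + 4·x^11)·Dx + (120 + 340·x^2 + 534·x^4 + 148·x^6 + 32·x^8 + 8·x^10 + 2·x^12)·Dx^2 + (68·x + 284·x^3 + 280·x^5 + 80·x^7 + 20·x^9 + 4·x^11)·Dx^3 + (10 + 46·x^2 + 73·x^4 + 52·x^6 + 20·x^8 + 6·x^10 + x^12)·Dx^4  (order 4).
h: a_k = 6, 0, -15, 0, 49/4, 0, -1301/120, …
ICs: h(0) = 6, h′(0) = 0, h′′(0) = -30, h′′′(0) = 0.

f: a_k = 0, -3, 0, 1, 0, -3/5, 0, …
g: a_k = -2, 0, 1, 0, -1/12, 0, 1/360, …
Sym-product of L_f,L_g gives L₀ (≤ ord 4).
h₀' ⇒ L via d/dx closure of L₀.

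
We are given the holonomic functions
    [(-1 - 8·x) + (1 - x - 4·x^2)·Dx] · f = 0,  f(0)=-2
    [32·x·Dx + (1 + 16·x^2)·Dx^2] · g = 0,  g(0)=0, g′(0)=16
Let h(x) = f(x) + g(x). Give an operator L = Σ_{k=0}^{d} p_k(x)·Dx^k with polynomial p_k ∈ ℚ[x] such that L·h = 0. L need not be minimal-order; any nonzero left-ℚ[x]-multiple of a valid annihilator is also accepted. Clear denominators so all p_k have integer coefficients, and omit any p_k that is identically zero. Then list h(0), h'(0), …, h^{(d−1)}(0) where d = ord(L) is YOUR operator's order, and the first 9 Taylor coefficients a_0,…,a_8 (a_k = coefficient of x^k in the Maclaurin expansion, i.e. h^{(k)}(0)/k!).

f: a_k = -2, -2, -10, -18, -58, -130, -362, -882, -2330, …
g: a_k = 0, 16, 0, -256/3, 0, 4096/5, 0, -65536/7, 0, …
f+g: L₀ = lclm(L_f,L_g), ord ≤ 1+2.
L = (-160 + 640·x + 14848·x^2 + 36864·x^3 + 178176·x^4 + 98304·x^6)·Dx + (43 + 336·x + 16·x^2 + 3072·x^3 + 35072·x^4 + 124928·x^5 + 12288·x^6 + 98304·x^7)·Dx^2 + (-5 - 23·x - 272·x^2 - 16·x^3 - 2368·x^4 + 5888·x^5 + 12288·x^6 + 4096·x^7 + 16384·x^8)·Dx^3  (order 3).
h: a_k = -2, 14, -10, -310/3, -58, 3446/5, -362, -71710/7, -2330, …
ICs: h(0) = -2, h′(0) = 14, h′′(0) = -20.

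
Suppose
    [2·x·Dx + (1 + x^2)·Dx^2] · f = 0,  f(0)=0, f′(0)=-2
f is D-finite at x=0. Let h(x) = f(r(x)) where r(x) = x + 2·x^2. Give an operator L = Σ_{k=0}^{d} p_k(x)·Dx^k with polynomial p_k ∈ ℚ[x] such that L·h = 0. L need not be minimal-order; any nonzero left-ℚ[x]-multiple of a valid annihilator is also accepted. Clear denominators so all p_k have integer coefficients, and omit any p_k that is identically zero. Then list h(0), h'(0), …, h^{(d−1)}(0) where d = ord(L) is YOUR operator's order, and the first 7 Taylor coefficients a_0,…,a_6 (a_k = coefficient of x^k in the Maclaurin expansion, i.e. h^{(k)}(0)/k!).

L = (-4 + 2·x + 16·x^2 + 48·x^3 + 48·x^4)·Dx + (1 + 4·x + x^2 + 8·x^3 + 20·x^4 + 16·x^5)·Dx^2  (order 2).
h: a_k = 0, -2, -4, 2/3, 4, 38/5, 4/3, …
ICs: h(0) = 0, h′(0) = -2.

f: a_k = 0, -2, 0, 2/3, 0, -2/5, 0, …
h₀=f(r): pull back L_f along r ⇒ L₀.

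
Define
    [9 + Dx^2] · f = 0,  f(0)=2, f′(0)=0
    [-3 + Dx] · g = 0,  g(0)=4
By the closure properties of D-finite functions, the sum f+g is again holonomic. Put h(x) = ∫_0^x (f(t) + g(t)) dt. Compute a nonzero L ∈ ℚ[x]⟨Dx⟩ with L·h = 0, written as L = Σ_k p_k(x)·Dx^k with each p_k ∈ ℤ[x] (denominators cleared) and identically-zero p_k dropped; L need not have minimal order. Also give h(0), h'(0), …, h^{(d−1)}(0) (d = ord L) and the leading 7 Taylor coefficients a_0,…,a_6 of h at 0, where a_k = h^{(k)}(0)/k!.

L = -27·Dx + 9·Dx^2 - 3·Dx^3 + Dx^4  (order 4).
h: a_k = 0, 6, 6, 3, 9/2, 81/20, 27/20, …
ICs: h(0) = 0, h′(0) = 6, h′′(0) = 12, h′′′(0) = 18.

f: a_k = 2, 0, -9, 0, 27/4, 0, -81/40, …
g: a_k = 4, 12, 18, 18, 27/2, 81/10, 81/20, …
Sum ⇒ L₀ = lclm(L_f,L_g) in ℚ(x)⟨Dx⟩.
h=∫₀ˣh₀: take L = L₀·Dx.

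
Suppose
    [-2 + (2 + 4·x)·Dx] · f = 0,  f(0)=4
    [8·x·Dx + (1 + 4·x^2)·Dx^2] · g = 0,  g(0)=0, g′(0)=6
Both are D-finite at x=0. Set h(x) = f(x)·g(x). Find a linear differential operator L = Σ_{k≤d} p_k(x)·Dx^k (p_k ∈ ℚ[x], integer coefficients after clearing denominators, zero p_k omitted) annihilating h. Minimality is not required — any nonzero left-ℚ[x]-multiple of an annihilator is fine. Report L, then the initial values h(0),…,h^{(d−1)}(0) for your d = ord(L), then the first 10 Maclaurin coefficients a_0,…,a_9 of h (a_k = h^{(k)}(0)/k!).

f: a_k = 4, 4, -2, 2, -5/2, 7/2, -21/4, 33/4, -429/32, 715/32, …
g: a_k = 0, 6, 0, -8, 0, 96/5, 0, -384/7, 0, 512/3, …
Product ⇒ symmetric product L₀, ord ≤ 2.
L = (3 - 8·x - 4·x^2) + (-2 + 4·x + 24·x^2 + 16·x^3)·Dx + (1 + 4·x + 8·x^2 + 16·x^3 + 16·x^4)·Dx^2  (order 2).
h: a_k = 0, 24, 24, -44, -20, 389/5, 409/5, -18853/70, -11167/70, 237197/336, …
ICs: h(0) = 0, h′(0) = 24.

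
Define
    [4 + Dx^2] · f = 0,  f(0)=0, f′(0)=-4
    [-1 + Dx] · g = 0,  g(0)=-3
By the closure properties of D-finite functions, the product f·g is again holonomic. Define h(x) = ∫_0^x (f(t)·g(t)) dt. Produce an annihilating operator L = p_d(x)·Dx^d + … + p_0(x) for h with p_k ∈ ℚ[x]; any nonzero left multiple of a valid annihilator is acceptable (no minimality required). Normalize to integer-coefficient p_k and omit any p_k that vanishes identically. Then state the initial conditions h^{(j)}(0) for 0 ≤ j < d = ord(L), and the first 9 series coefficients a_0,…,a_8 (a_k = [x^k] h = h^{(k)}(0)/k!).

L = 5·Dx - 2·Dx^2 + Dx^3  (order 3).
h: a_k = 0, 0, 6, 4, -1/2, -6/5, -19/60, 11/210, 139/3360, …
ICs: h(0) = 0, h′(0) = 0, h′′(0) = 12.

f: a_k = 0, -4, 0, 8/3, 0, -8/15, 0, 16/315, 0, …
g: a_k = -3, -3, -3/2, -1/2, -1/8, -1/40, -1/240, -1/1680, -1/13440, …
Product ⇒ symmetric product L₀, ord ≤ 2.
∫: right-multiply L₀ by Dx.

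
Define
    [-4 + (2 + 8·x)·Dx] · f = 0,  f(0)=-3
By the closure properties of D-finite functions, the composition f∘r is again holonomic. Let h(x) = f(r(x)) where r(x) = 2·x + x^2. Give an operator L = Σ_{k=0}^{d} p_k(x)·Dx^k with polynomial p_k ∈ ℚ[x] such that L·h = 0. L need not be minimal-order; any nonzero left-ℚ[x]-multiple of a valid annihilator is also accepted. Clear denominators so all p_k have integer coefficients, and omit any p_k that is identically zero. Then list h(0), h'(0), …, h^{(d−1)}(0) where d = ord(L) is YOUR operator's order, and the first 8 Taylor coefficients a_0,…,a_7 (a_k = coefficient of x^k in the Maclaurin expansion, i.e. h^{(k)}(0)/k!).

f: a_k = -3, -6, 6, -12, 30, -84, 252, -792, …
L₀ from L_f via x↦r, Dx↦r'^{-1}Dx.
L = (-4 - 4·x) + (1 + 8·x + 4·x^2)·Dx  (order 1).
h: a_k = -3, -12, 18, -72, 342, -1800, 10116, -59472, …
ICs: h(0) = -3.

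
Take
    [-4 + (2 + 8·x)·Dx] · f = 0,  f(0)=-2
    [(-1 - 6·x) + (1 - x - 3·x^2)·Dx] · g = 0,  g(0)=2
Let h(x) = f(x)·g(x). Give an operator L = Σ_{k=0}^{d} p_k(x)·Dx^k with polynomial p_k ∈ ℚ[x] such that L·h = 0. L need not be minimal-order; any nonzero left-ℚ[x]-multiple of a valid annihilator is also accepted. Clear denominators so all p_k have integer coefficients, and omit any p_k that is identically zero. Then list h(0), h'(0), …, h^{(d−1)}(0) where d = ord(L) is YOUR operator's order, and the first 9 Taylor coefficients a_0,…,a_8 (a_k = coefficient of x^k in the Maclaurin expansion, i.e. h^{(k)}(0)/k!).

L = (3 + 8·x + 18·x^2) + (-1 - 3·x + 7·x^2 + 12·x^3)·Dx  (order 1).
h: a_k = -4, -12, -16, -68, -76, -392, -284, -2516, 64, …
ICs: h(0) = -4.

f: a_k = -2, -4, 4, -8, 20, -56, 168, -528, 1716, …
g: a_k = 2, 2, 8, 14, 38, 80, 194, 434, 1016, …
f·g: L₀ = L_f ⊗_s L_g, ord ≤ 1·1.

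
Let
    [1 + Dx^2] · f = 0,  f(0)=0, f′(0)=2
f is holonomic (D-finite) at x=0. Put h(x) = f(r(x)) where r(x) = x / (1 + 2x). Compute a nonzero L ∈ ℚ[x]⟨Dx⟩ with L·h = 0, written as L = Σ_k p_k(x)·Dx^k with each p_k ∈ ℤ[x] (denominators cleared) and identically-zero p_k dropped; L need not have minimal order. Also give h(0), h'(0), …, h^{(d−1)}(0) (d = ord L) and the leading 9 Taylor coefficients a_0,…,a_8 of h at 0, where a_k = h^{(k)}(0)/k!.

L = 1 + (4 + 24·x + 48·x^2 + 32·x^3)·Dx + (1 + 8·x + 24·x^2 + 32·x^3 + 16·x^4)·Dx^2  (order 2).
h: a_k = 0, 2, -4, 23/3, -14, 1441/60, -75/2, 123479/2520, -6599/180, …
ICs: h(0) = 0, h′(0) = 2.

f: a_k = 0, 2, 0, -1/3, 0, 1/60, 0, -1/2520, 0, …
Substitute x→r, Dx→(1/r')Dx; clear ⇒ L₀.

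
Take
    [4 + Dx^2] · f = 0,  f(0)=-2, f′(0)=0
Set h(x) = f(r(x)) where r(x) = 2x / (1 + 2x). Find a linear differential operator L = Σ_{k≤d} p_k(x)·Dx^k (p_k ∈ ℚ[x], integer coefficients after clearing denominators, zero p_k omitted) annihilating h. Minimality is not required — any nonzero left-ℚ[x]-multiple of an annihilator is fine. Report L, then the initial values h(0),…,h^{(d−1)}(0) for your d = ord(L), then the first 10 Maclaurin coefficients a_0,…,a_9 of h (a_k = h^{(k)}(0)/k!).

f: a_k = -2, 0, 4, 0, -4/3, 0, 8/45, 0, -4/315, 0, …
f∘r: x↦r, Dx↦Dx/r' in L_f ⇒ L₀.
L = 16 + (4 + 24·x + 48·x^2 + 32·x^3)·Dx + (1 + 8·x + 24·x^2 + 32·x^3 + 16·x^4)·Dx^2  (order 2).
h: a_k = -2, 0, 16, -64, 512/3, -1024/3, 19712/45, 1024/5, -1205248/315, 5292032/315, …
ICs: h(0) = -2, h′(0) = 0.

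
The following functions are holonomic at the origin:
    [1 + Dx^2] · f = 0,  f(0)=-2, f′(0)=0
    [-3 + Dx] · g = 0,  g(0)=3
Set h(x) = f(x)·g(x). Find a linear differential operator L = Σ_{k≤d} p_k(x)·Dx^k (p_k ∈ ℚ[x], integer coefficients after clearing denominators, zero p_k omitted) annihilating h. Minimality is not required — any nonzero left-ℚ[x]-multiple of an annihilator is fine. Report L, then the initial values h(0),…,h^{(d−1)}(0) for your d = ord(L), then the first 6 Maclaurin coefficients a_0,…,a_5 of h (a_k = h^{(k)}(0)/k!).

L = 10 - 6·Dx + Dx^2  (order 2).
h: a_k = -6, -18, -24, -18, -7, 3/5, …
ICs: h(0) = -6, h′(0) = -18.

f: a_k = -2, 0, 1, 0, -1/12, 0, …
g: a_k = 3, 9, 27/2, 27/2, 81/8, 243/40, …
f·g: L₀ = L_f ⊗_s L_g, ord ≤ 2·1.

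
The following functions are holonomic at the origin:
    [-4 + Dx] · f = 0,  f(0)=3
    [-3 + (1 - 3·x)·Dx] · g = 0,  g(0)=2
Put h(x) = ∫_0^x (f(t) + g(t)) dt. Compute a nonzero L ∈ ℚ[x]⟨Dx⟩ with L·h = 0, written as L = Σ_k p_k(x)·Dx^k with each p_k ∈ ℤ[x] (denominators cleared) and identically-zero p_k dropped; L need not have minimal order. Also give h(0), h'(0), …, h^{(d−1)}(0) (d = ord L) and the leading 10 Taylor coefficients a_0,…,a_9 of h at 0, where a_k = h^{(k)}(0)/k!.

L = (24 + 144·x)·Dx + (-2 - 96·x + 144·x^2)·Dx^2 + (-1 + 15·x - 36·x^2)·Dx^3  (order 3).
h: a_k = 0, 5, 9, 14, 43/2, 194/5, 1279/15, 22126/105, 230147/420, 1378322/945, …
ICs: h(0) = 0, h′(0) = 5, h′′(0) = 18.

f: a_k = 3, 12, 24, 32, 32, 128/5, 256/15, 1024/105, 512/105, 2048/945, …
g: a_k = 2, 6, 18, 54, 162, 486, 1458, 4374, 13122, 39366, …
Sum ⇒ L₀ = lclm(L_f,L_g) in ℚ(x)⟨Dx⟩.
h=∫₀ˣh₀: take L = L₀·Dx.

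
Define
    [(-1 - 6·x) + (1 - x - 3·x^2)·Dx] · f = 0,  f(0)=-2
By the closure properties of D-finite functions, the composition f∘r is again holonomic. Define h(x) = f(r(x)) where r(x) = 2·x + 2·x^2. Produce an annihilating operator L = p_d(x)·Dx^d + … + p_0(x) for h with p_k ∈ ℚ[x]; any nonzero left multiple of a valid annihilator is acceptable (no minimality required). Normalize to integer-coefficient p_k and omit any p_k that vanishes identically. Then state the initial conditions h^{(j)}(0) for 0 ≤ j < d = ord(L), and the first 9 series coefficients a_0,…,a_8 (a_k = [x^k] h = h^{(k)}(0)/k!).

L = (2 + 28·x + 72·x^2 + 48·x^3) + (-1 + 2·x + 14·x^2 + 24·x^3 + 12·x^4)·Dx  (order 1).
h: a_k = -2, -4, -36, -176, -976, -5328, -28976, -158080, -861408, …
ICs: h(0) = -2.

f: a_k = -2, -2, -8, -14, -38, -80, -194, -434, -1016, …
h₀=f(r): pull back L_f along r ⇒ L₀.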